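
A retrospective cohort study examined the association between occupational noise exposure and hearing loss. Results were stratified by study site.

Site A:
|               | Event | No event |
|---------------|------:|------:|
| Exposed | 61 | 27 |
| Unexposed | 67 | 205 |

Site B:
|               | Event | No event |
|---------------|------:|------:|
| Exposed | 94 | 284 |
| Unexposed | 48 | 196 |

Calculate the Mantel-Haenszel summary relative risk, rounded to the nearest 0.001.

RR_MH = Σ(aᵢ·n₀ᵢ/nᵢ) / Σ(cᵢ·n₁ᵢ/nᵢ), with n₁ᵢ = aᵢ+bᵢ (exposed), n₀ᵢ = cᵢ+dᵢ (unexposed), nᵢ = n₁ᵢ+n₀ᵢ.
Stratum 1 (Site A): n₁ = 88, n₀ = 272, n = 360; a·n₀/n = 61·272/360 = 46.0889; c·n₁/n = 67·88/360 = 16.3778
Stratum 2 (Site B): n₁ = 378, n₀ = 244, n = 622; a·n₀/n = 94·244/622 = 36.8746; c·n₁/n = 48·378/622 = 29.1704
RR_MH = (46.0889 + 36.8746) / (16.3778 + 29.1704) = 82.9635 / 45.5482 = 1.82144

1.821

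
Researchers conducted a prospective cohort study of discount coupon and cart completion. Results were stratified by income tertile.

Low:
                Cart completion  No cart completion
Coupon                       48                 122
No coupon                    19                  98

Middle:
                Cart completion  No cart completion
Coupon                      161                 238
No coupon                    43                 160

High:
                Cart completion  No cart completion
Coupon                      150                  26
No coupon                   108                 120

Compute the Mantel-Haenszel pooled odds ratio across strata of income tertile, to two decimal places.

3.24

OR_MH = Σ(aᵢdᵢ/nᵢ) / Σ(bᵢcᵢ/nᵢ), where nᵢ is the stratum total.
Stratum 1 (Low): n = 287; a·d/n = 48·98/287 = 16.3902; b·c/n = 122·19/287 = 8.0767
Stratum 2 (Middle): n = 602; a·d/n = 161·160/602 = 42.7907; b·c/n = 238·43/602 = 17.0000
Stratum 3 (High): n = 404; a·d/n = 150·120/404 = 44.5545; b·c/n = 26·108/404 = 6.9505
OR_MH = (16.3902 + 42.7907 + 44.5545) / (8.0767 + 17.0000 + 6.9505) = 103.7354 / 32.0272 = 3.23898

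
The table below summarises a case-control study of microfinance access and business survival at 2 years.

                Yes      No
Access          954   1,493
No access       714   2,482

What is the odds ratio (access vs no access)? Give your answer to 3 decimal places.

Cells: a = 954, b = 1493, c = 714, d = 2482.
OR = (a·d)/(b·c) = (954 × 2482) / (1493 × 714) = 2367828 / 1066002 = 2.22122
The odds of business survival at 2 years are about 2.22 times as high in the access group.

2.221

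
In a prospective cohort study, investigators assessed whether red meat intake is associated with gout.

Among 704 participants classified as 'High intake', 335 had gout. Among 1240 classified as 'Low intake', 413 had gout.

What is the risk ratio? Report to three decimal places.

From the description: a = 335, b = 369, c = 413, d = 827.
Risk in exposed = 335/704 = 0.47585; risk in unexposed = 413/1240 = 0.33306.
RR = 0.47585 / 0.33306 = 1.42871
The risk among the exposed is 1.43 times that among the unexposed.

1.429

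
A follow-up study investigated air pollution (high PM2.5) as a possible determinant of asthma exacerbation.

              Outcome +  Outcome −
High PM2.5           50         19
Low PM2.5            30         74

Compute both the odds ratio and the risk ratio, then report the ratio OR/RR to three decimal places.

2.584

Cells: a = 50, b = 19, c = 30, d = 74.
OR = (50·74)/(19·30) = 3700/570 = 6.49123
Risk in exposed = 50/69 = 0.72464; risk in unexposed = 30/104 = 0.28846; RR = 2.51208
OR/RR = 6.49123 / 2.51208 = 2.58401
The outcome is not rare, so the OR lies further from 1 than the RR.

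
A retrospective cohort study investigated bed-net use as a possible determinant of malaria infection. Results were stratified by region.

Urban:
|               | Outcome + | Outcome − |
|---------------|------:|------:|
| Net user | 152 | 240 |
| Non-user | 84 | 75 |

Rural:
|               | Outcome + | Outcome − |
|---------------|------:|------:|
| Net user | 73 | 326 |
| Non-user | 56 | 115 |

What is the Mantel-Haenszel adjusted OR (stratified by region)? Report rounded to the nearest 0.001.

OR_MH = Σ(aᵢdᵢ/nᵢ) / Σ(bᵢcᵢ/nᵢ), where nᵢ is the stratum total.
Stratum 1 (Urban): n = 551; a·d/n = 152·75/551 = 20.6897; b·c/n = 240·84/551 = 36.5880
Stratum 2 (Rural): n = 570; a·d/n = 73·115/570 = 14.7281; b·c/n = 326·56/570 = 32.0281
OR_MH = (20.6897 + 14.7281) / (36.5880 + 32.0281) = 35.4177 / 68.6161 = 0.51617

0.516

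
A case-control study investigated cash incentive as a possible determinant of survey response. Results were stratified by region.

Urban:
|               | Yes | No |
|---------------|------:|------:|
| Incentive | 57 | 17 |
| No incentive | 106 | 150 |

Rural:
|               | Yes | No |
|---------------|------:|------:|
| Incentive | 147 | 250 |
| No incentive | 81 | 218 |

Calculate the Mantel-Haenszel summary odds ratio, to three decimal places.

2.082

OR_MH = Σ(aᵢdᵢ/nᵢ) / Σ(bᵢcᵢ/nᵢ), where nᵢ is the stratum total.
Stratum 1 (Urban): n = 330; a·d/n = 57·150/330 = 25.9091; b·c/n = 17·106/330 = 5.4606
Stratum 2 (Rural): n = 696; a·d/n = 147·218/696 = 46.0431; b·c/n = 250·81/696 = 29.0948
OR_MH = (25.9091 + 46.0431) / (5.4606 + 29.0948) = 71.9522 / 34.5554 = 2.08223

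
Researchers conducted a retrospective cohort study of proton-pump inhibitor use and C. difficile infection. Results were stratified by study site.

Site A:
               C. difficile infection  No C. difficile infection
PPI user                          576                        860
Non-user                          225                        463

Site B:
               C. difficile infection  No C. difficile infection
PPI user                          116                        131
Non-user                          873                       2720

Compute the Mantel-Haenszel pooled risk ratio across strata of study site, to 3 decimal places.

RR_MH = Σ(aᵢ·n₀ᵢ/nᵢ) / Σ(cᵢ·n₁ᵢ/nᵢ), with n₁ᵢ = aᵢ+bᵢ (exposed), n₀ᵢ = cᵢ+dᵢ (unexposed), nᵢ = n₁ᵢ+n₀ᵢ.
Stratum 1 (Site A): n₁ = 1436, n₀ = 688, n = 2124; a·n₀/n = 576·688/2124 = 186.5763; c·n₁/n = 225·1436/2124 = 152.1186
Stratum 2 (Site B): n₁ = 247, n₀ = 3593, n = 3840; a·n₀/n = 116·3593/3840 = 108.5385; c·n₁/n = 873·247/3840 = 56.1539
RR_MH = (186.5763 + 108.5385) / (152.1186 + 56.1539) = 295.1148 / 208.2726 = 1.41696

1.417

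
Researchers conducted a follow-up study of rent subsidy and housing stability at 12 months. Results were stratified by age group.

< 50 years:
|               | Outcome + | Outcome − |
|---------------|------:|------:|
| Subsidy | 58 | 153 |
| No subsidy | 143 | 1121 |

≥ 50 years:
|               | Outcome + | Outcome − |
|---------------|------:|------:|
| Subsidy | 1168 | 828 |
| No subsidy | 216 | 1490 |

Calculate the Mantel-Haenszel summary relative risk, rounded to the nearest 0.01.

4.29

RR_MH = Σ(aᵢ·n₀ᵢ/nᵢ) / Σ(cᵢ·n₁ᵢ/nᵢ), with n₁ᵢ = aᵢ+bᵢ (exposed), n₀ᵢ = cᵢ+dᵢ (unexposed), nᵢ = n₁ᵢ+n₀ᵢ.
Stratum 1 (< 50 years): n₁ = 211, n₀ = 1264, n = 1475; a·n₀/n = 58·1264/1475 = 49.7031; c·n₁/n = 143·211/1475 = 20.4563
Stratum 2 (≥ 50 years): n₁ = 1996, n₀ = 1706, n = 3702; a·n₀/n = 1168·1706/3702 = 538.2518; c·n₁/n = 216·1996/3702 = 116.4603
RR_MH = (49.7031 + 538.2518) / (20.4563 + 116.4603) = 587.9548 / 136.9166 = 4.29426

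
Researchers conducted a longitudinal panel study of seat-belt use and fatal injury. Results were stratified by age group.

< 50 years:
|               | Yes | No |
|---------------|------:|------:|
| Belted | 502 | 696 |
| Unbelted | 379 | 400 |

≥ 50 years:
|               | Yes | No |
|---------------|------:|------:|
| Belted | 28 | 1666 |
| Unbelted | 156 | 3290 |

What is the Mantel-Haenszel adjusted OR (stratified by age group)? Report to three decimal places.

0.649

OR_MH = Σ(aᵢdᵢ/nᵢ) / Σ(bᵢcᵢ/nᵢ), where nᵢ is the stratum total.
Stratum 1 (< 50 years): n = 1977; a·d/n = 502·400/1977 = 101.5680; b·c/n = 696·379/1977 = 133.4264
Stratum 2 (≥ 50 years): n = 5140; a·d/n = 28·3290/5140 = 17.9222; b·c/n = 1666·156/5140 = 50.5634
OR_MH = (101.5680 + 17.9222) / (133.4264 + 50.5634) = 119.4902 / 183.9898 = 0.64944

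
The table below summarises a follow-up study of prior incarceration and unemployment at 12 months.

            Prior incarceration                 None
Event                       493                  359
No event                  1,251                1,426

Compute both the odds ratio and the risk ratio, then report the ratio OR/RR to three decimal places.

Reading the table with exposure as columns: a = 493 (Prior incarceration, case), b = 1251 (Prior incarceration, non-case), c = 359 (None, case), d = 1426.
OR = (493·1426)/(1251·359) = 703018/449109 = 1.56536
Risk in exposed = 493/1744 = 0.28268; risk in unexposed = 359/1785 = 0.20112; RR = 1.40554
OR/RR = 1.56536 / 1.40554 = 1.11371
The outcome is not rare, so the OR lies further from 1 than the RR.

1.114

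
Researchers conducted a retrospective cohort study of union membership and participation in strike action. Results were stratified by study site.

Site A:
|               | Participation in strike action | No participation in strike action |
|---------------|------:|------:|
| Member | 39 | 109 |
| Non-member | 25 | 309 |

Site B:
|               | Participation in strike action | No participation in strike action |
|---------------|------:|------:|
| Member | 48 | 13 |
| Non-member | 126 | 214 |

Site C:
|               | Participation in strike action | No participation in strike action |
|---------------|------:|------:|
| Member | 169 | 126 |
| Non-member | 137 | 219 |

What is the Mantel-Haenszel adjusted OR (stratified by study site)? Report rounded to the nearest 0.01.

OR_MH = Σ(aᵢdᵢ/nᵢ) / Σ(bᵢcᵢ/nᵢ), where nᵢ is the stratum total.
Stratum 1 (Site A): n = 482; a·d/n = 39·309/482 = 25.0021; b·c/n = 109·25/482 = 5.6535
Stratum 2 (Site B): n = 401; a·d/n = 48·214/401 = 25.6160; b·c/n = 13·126/401 = 4.0848
Stratum 3 (Site C): n = 651; a·d/n = 169·219/651 = 56.8525; b·c/n = 126·137/651 = 26.5161
OR_MH = (25.0021 + 25.6160 + 56.8525) / (5.6535 + 4.0848 + 26.5161) = 107.4706 / 36.2544 = 2.96434

2.96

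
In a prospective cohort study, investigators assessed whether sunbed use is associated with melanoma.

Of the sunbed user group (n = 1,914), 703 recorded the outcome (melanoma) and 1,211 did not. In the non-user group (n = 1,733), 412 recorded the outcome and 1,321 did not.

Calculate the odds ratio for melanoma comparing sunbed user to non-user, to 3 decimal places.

1.861

From the description: a = 703, b = 1211, c = 412, d = 1321.
OR = (a·d)/(b·c) = (703 × 1321) / (1211 × 412) = 928663 / 498932 = 1.86130
The odds of melanoma are about 1.86 times as high in the sunbed user group.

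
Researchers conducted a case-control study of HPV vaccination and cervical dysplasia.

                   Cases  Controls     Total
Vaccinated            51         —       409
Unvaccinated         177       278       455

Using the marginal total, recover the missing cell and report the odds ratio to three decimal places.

0.224

The missing cell is in the exposed row: 409 − 51 = 358.
So a = 51, b = 358, c = 177, d = 278.
OR = (a·d)/(b·c) = (51 × 278) / (358 × 177) = 14178 / 63366 = 0.22375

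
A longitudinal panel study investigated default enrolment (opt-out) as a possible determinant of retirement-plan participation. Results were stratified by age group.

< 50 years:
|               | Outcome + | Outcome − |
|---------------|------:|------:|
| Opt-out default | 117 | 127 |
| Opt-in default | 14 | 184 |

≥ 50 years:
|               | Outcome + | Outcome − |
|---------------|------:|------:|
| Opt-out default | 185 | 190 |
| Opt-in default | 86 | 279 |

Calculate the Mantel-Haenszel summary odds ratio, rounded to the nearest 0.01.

4.54

OR_MH = Σ(aᵢdᵢ/nᵢ) / Σ(bᵢcᵢ/nᵢ), where nᵢ is the stratum total.
Stratum 1 (< 50 years): n = 442; a·d/n = 117·184/442 = 48.7059; b·c/n = 127·14/442 = 4.0226
Stratum 2 (≥ 50 years): n = 740; a·d/n = 185·279/740 = 69.7500; b·c/n = 190·86/740 = 22.0811
OR_MH = (48.7059 + 69.7500) / (4.0226 + 22.0811) = 118.4559 / 26.1037 = 4.53790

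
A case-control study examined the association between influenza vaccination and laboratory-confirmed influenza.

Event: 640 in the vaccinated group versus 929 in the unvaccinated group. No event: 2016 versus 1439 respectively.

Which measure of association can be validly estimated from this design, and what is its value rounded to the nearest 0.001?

From the description: a = 640, b = 2016, c = 929, d = 1439.
This is a case-control study: participants were sampled on outcome status, so risks in the source population cannot be estimated directly — relative risk is not valid here. The odds ratio is the appropriate measure.
OR = (a·d)/(b·c) = (640 × 1439) / (2016 × 929) = 920960 / 1872864 = 0.49174

0.492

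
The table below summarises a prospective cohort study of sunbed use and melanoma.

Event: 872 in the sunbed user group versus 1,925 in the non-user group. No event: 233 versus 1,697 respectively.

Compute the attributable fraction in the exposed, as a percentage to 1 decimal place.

32.7

From the description: a = 872, b = 233, c = 1925, d = 1697.
Risk in exposed = 872/1105 = 0.78914; risk in unexposed = 1925/3622 = 0.53147.
RR = 0.78914/0.53147 = 1.48481
AR% = (RR − 1)/RR × 100 = (1.48481 − 1)/1.48481 × 100 = 32.6515%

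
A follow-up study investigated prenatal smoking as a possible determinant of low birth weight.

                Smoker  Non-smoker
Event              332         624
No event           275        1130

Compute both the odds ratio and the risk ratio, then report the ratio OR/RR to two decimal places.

1.42

Reading the table with exposure as columns: a = 332 (Smoker, case), b = 275 (Smoker, non-case), c = 624 (Non-smoker, case), d = 1130.
OR = (332·1130)/(275·624) = 375160/171600 = 2.18625
Risk in exposed = 332/607 = 0.54695; risk in unexposed = 624/1754 = 0.35576; RR = 1.53743
OR/RR = 2.18625 / 1.53743 = 1.42202
The outcome is not rare, so the OR lies further from 1 than the RR.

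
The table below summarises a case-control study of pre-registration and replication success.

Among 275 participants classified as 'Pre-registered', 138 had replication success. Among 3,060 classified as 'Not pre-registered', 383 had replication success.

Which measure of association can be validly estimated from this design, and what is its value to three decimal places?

7.041

From the description: a = 138, b = 137, c = 383, d = 2677.
This is a case-control study: participants were sampled on outcome status, so risks in the source population cannot be estimated directly — relative risk is not valid here. The odds ratio is the appropriate measure.
OR = (a·d)/(b·c) = (138 × 2677) / (137 × 383) = 369426 / 52471 = 7.04057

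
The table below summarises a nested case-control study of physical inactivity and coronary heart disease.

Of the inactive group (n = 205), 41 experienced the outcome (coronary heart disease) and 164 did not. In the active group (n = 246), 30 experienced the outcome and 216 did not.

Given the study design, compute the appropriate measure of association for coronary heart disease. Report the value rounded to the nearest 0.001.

1.800

From the description: a = 41, b = 164, c = 30, d = 216.
This is a nested case-control study: participants were sampled on outcome status, so risks in the source population cannot be estimated directly — relative risk is not valid here. The odds ratio is the appropriate measure.
OR = (a·d)/(b·c) = (41 × 216) / (164 × 30) = 8856 / 4920 = 1.80000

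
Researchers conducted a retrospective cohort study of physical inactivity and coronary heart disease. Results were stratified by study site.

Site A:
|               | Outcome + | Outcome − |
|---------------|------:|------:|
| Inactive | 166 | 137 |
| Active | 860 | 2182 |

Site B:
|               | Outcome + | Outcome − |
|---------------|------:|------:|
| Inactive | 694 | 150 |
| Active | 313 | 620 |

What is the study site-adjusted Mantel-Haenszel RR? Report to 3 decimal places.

RR_MH = Σ(aᵢ·n₀ᵢ/nᵢ) / Σ(cᵢ·n₁ᵢ/nᵢ), with n₁ᵢ = aᵢ+bᵢ (exposed), n₀ᵢ = cᵢ+dᵢ (unexposed), nᵢ = n₁ᵢ+n₀ᵢ.
Stratum 1 (Site A): n₁ = 303, n₀ = 3042, n = 3345; a·n₀/n = 166·3042/3345 = 150.9632; c·n₁/n = 860·303/3345 = 77.9013
Stratum 2 (Site B): n₁ = 844, n₀ = 933, n = 1777; a·n₀/n = 694·933/1777 = 364.3793; c·n₁/n = 313·844/1777 = 148.6618
RR_MH = (150.9632 + 364.3793) / (77.9013 + 148.6618) = 515.3425 / 226.5631 = 2.27461

2.275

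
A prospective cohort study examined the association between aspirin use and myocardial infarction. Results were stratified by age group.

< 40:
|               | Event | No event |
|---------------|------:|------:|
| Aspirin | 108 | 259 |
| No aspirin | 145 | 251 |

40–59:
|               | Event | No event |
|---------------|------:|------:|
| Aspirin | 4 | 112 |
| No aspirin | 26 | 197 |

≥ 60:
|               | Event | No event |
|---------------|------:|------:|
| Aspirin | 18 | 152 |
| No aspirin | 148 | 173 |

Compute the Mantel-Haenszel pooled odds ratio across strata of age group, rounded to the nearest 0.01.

0.43

OR_MH = Σ(aᵢdᵢ/nᵢ) / Σ(bᵢcᵢ/nᵢ), where nᵢ is the stratum total.
Stratum 1 (< 40): n = 763; a·d/n = 108·251/763 = 35.5282; b·c/n = 259·145/763 = 49.2202
Stratum 2 (40–59): n = 339; a·d/n = 4·197/339 = 2.3245; b·c/n = 112·26/339 = 8.5900
Stratum 3 (≥ 60): n = 491; a·d/n = 18·173/491 = 6.3422; b·c/n = 152·148/491 = 45.8167
OR_MH = (35.5282 + 2.3245 + 6.3422) / (49.2202 + 8.5900 + 45.8167) = 44.1948 / 103.6269 = 0.42648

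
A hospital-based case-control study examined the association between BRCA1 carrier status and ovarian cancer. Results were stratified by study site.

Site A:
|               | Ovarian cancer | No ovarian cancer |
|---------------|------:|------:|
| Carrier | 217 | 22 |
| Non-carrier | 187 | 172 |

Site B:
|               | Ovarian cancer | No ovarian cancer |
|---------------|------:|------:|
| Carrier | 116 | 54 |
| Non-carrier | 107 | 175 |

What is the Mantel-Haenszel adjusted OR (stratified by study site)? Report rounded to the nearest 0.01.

5.46

OR_MH = Σ(aᵢdᵢ/nᵢ) / Σ(bᵢcᵢ/nᵢ), where nᵢ is the stratum total.
Stratum 1 (Site A): n = 598; a·d/n = 217·172/598 = 62.4147; b·c/n = 22·187/598 = 6.8796
Stratum 2 (Site B): n = 452; a·d/n = 116·175/452 = 44.9115; b·c/n = 54·107/452 = 12.7832
OR_MH = (62.4147 + 44.9115) / (6.8796 + 12.7832) = 107.3262 / 19.6628 = 5.45834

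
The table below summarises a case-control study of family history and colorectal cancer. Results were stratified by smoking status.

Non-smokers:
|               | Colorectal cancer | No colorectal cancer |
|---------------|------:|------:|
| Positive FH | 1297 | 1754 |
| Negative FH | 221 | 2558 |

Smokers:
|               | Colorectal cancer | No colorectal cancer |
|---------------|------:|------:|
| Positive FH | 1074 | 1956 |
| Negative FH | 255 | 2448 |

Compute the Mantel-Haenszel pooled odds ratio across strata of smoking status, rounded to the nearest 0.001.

6.695

OR_MH = Σ(aᵢdᵢ/nᵢ) / Σ(bᵢcᵢ/nᵢ), where nᵢ is the stratum total.
Stratum 1 (Non-smokers): n = 5830; a·d/n = 1297·2558/5830 = 569.0782; b·c/n = 1754·221/5830 = 66.4895
Stratum 2 (Smokers): n = 5733; a·d/n = 1074·2448/5733 = 458.5997; b·c/n = 1956·255/5733 = 87.0016
OR_MH = (569.0782 + 458.5997) / (66.4895 + 87.0016) = 1027.6779 / 153.4911 = 6.69536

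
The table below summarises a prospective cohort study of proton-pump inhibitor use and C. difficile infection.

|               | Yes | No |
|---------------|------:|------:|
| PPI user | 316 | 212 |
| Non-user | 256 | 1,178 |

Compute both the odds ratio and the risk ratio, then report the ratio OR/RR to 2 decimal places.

2.05

Cells: a = 316, b = 212, c = 256, d = 1178.
OR = (316·1178)/(212·256) = 372248/54272 = 6.85893
Risk in exposed = 316/528 = 0.59848; risk in unexposed = 256/1434 = 0.17852; RR = 3.35245
OR/RR = 6.85893 / 3.35245 = 2.04595
The outcome is not rare, so the OR lies further from 1 than the RR.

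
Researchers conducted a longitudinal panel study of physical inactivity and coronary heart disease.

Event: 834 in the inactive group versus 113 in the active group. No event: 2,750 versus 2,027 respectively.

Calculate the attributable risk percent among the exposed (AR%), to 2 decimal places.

From the description: a = 834, b = 2750, c = 113, d = 2027.
Risk in exposed = 834/3584 = 0.23270; risk in unexposed = 113/2140 = 0.05280.
RR = 0.23270/0.05280 = 4.40690
AR% = (RR − 1)/RR × 100 = (4.40690 − 1)/4.40690 × 100 = 77.3083%

77.31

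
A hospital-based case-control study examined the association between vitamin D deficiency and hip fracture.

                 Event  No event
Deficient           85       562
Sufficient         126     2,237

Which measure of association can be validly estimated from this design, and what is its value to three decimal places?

2.685

Cells: a = 85, b = 562, c = 126, d = 2237.
This is a hospital-based case-control study: participants were sampled on outcome status, so risks in the source population cannot be estimated directly — relative risk is not valid here. The odds ratio is the appropriate measure.
OR = (a·d)/(b·c) = (85 × 2237) / (562 × 126) = 190145 / 70812 = 2.68521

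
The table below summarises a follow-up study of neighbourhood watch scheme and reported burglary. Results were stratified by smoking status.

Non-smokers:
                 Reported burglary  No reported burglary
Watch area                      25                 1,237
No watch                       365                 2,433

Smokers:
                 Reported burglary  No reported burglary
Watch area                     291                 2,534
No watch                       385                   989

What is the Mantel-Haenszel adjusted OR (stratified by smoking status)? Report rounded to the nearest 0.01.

OR_MH = Σ(aᵢdᵢ/nᵢ) / Σ(bᵢcᵢ/nᵢ), where nᵢ is the stratum total.
Stratum 1 (Non-smokers): n = 4060; a·d/n = 25·2433/4060 = 14.9815; b·c/n = 1237·365/4060 = 111.2081
Stratum 2 (Smokers): n = 4199; a·d/n = 291·989/4199 = 68.5399; b·c/n = 2534·385/4199 = 232.3387
OR_MH = (14.9815 + 68.5399) / (111.2081 + 232.3387) = 83.5214 / 343.5468 = 0.24312

0.24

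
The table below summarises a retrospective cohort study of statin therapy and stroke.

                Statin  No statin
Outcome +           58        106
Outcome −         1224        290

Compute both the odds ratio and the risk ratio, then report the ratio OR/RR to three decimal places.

Reading the table with exposure as columns: a = 58 (Statin, case), b = 1224 (Statin, non-case), c = 106 (No statin, case), d = 290.
OR = (58·290)/(1224·106) = 16820/129744 = 0.12964
Risk in exposed = 58/1282 = 0.04524; risk in unexposed = 106/396 = 0.26768; RR = 0.16902
OR/RR = 0.12964 / 0.16902 = 0.76702
The outcome is not rare, so the OR lies further from 1 than the RR.

0.767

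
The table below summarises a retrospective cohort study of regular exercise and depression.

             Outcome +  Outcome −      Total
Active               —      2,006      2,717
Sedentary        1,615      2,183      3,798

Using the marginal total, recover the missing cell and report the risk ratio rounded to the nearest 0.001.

The missing cell is in the exposed row: 2717 − 2006 = 711.
So a = 711, b = 2006, c = 1615, d = 2183.
RR = [a/(a+b)] / [c/(c+d)] = (711/2717) / (1615/3798) = 0.26169/0.42522 = 0.61541

0.615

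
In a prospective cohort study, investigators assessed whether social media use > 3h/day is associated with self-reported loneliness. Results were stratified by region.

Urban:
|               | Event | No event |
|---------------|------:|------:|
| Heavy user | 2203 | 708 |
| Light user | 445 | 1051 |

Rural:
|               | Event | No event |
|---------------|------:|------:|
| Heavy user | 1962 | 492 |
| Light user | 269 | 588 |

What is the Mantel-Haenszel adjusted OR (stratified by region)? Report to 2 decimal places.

7.84

OR_MH = Σ(aᵢdᵢ/nᵢ) / Σ(bᵢcᵢ/nᵢ), where nᵢ is the stratum total.
Stratum 1 (Urban): n = 4407; a·d/n = 2203·1051/4407 = 525.3808; b·c/n = 708·445/4407 = 71.4908
Stratum 2 (Rural): n = 3311; a·d/n = 1962·588/3311 = 348.4313; b·c/n = 492·269/3311 = 39.9722
OR_MH = (525.3808 + 348.4313) / (71.4908 + 39.9722) = 873.8120 / 111.4630 = 7.83948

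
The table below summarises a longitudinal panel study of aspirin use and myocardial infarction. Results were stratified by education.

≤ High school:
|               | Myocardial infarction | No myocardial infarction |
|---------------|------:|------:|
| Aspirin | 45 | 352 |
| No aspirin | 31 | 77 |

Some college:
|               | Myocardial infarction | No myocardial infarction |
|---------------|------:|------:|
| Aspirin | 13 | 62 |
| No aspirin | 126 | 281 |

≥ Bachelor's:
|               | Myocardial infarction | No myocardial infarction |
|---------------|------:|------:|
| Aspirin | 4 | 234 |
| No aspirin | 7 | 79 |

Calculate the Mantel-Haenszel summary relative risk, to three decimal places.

0.441

RR_MH = Σ(aᵢ·n₀ᵢ/nᵢ) / Σ(cᵢ·n₁ᵢ/nᵢ), with n₁ᵢ = aᵢ+bᵢ (exposed), n₀ᵢ = cᵢ+dᵢ (unexposed), nᵢ = n₁ᵢ+n₀ᵢ.
Stratum 1 (≤ High school): n₁ = 397, n₀ = 108, n = 505; a·n₀/n = 45·108/505 = 9.6238; c·n₁/n = 31·397/505 = 24.3703
Stratum 2 (Some college): n₁ = 75, n₀ = 407, n = 482; a·n₀/n = 13·407/482 = 10.9772; c·n₁/n = 126·75/482 = 19.6058
Stratum 3 (≥ Bachelor's): n₁ = 238, n₀ = 86, n = 324; a·n₀/n = 4·86/324 = 1.0617; c·n₁/n = 7·238/324 = 5.1420
RR_MH = (9.6238 + 10.9772 + 1.0617) / (24.3703 + 19.6058 + 5.1420) = 21.6627 / 49.1181 = 0.44103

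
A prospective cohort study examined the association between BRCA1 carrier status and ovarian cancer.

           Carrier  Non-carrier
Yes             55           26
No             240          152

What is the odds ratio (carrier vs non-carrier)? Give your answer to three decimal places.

1.340

Reading the table with exposure as columns: a = 55 (Carrier, case), b = 240 (Carrier, non-case), c = 26 (Non-carrier, case), d = 152.
OR = (a·d)/(b·c) = (55 × 152) / (240 × 26) = 8360 / 6240 = 1.33974
The odds of ovarian cancer are about 1.34 times as high in the carrier group.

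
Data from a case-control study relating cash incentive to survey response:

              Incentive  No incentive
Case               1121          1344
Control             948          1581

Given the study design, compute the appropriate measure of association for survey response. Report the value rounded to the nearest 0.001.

Reading the table with exposure as columns: a = 1121 (Incentive, case), b = 948 (Incentive, non-case), c = 1344 (No incentive, case), d = 1581.
This is a case-control study: participants were sampled on outcome status, so risks in the source population cannot be estimated directly — relative risk is not valid here. The odds ratio is the appropriate measure.
OR = (a·d)/(b·c) = (1121 × 1581) / (948 × 1344) = 1772301 / 1274112 = 1.39101

1.391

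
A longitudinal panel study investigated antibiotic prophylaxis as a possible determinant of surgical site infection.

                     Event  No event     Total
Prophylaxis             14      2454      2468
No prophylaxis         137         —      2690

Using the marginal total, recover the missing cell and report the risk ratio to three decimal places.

The missing cell is in the unexposed row: 2690 − 137 = 2553.
So a = 14, b = 2454, c = 137, d = 2553.
RR = [a/(a+b)] / [c/(c+d)] = (14/2468) / (137/2690) = 0.00567/0.05093 = 0.11138

0.111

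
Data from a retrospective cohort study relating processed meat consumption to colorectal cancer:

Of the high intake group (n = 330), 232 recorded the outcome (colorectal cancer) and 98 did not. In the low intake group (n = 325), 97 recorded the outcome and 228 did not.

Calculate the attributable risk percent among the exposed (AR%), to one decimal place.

57.5

From the description: a = 232, b = 98, c = 97, d = 228.
Risk in exposed = 232/330 = 0.70303; risk in unexposed = 97/325 = 0.29846.
RR = 0.70303/0.29846 = 2.35551
AR% = (RR − 1)/RR × 100 = (2.35551 − 1)/2.35551 × 100 = 57.5464%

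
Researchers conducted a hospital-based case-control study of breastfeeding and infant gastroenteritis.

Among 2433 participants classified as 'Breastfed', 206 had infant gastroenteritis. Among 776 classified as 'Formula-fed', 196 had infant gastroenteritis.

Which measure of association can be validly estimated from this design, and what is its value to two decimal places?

0.27

From the description: a = 206, b = 2227, c = 196, d = 580.
This is a hospital-based case-control study: participants were sampled on outcome status, so risks in the source population cannot be estimated directly — relative risk is not valid here. The odds ratio is the appropriate measure.
OR = (a·d)/(b·c) = (206 × 580) / (2227 × 196) = 119480 / 436492 = 0.27373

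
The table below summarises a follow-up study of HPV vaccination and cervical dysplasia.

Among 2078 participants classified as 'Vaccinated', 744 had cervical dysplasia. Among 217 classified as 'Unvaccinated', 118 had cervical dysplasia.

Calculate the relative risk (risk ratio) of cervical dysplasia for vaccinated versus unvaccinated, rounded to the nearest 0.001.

From the description: a = 744, b = 1334, c = 118, d = 99.
Risk in exposed = 744/2078 = 0.35804; risk in unexposed = 118/217 = 0.54378.
RR = 0.35804 / 0.54378 = 0.65842
The risk is 34% lower among the exposed than among the unexposed.

0.658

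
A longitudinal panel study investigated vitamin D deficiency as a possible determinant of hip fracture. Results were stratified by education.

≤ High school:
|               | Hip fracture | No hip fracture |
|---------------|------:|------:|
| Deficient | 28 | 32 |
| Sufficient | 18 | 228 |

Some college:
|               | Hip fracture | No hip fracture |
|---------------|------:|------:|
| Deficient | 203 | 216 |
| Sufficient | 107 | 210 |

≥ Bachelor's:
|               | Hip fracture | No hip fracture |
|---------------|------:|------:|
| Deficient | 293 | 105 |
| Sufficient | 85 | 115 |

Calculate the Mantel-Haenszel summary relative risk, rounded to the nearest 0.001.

RR_MH = Σ(aᵢ·n₀ᵢ/nᵢ) / Σ(cᵢ·n₁ᵢ/nᵢ), with n₁ᵢ = aᵢ+bᵢ (exposed), n₀ᵢ = cᵢ+dᵢ (unexposed), nᵢ = n₁ᵢ+n₀ᵢ.
Stratum 1 (≤ High school): n₁ = 60, n₀ = 246, n = 306; a·n₀/n = 28·246/306 = 22.5098; c·n₁/n = 18·60/306 = 3.5294
Stratum 2 (Some college): n₁ = 419, n₀ = 317, n = 736; a·n₀/n = 203·317/736 = 87.4334; c·n₁/n = 107·419/736 = 60.9144
Stratum 3 (≥ Bachelor's): n₁ = 398, n₀ = 200, n = 598; a·n₀/n = 293·200/598 = 97.9933; c·n₁/n = 85·398/598 = 56.5719
RR_MH = (22.5098 + 87.4334 + 97.9933) / (3.5294 + 60.9144 + 56.5719) = 207.9365 / 121.0157 = 1.71826

1.718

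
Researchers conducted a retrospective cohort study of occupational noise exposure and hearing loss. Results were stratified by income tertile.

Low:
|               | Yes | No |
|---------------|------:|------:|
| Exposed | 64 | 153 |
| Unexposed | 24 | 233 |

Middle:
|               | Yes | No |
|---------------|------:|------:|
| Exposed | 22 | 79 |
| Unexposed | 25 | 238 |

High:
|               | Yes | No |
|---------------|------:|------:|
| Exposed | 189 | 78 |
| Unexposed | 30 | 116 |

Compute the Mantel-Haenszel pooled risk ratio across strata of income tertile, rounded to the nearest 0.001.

RR_MH = Σ(aᵢ·n₀ᵢ/nᵢ) / Σ(cᵢ·n₁ᵢ/nᵢ), with n₁ᵢ = aᵢ+bᵢ (exposed), n₀ᵢ = cᵢ+dᵢ (unexposed), nᵢ = n₁ᵢ+n₀ᵢ.
Stratum 1 (Low): n₁ = 217, n₀ = 257, n = 474; a·n₀/n = 64·257/474 = 34.7004; c·n₁/n = 24·217/474 = 10.9873
Stratum 2 (Middle): n₁ = 101, n₀ = 263, n = 364; a·n₀/n = 22·263/364 = 15.8956; c·n₁/n = 25·101/364 = 6.9368
Stratum 3 (High): n₁ = 267, n₀ = 146, n = 413; a·n₀/n = 189·146/413 = 66.8136; c·n₁/n = 30·267/413 = 19.3947
RR_MH = (34.7004 + 15.8956 + 66.8136) / (10.9873 + 6.9368 + 19.3947) = 117.4096 / 37.3188 = 3.14612

3.146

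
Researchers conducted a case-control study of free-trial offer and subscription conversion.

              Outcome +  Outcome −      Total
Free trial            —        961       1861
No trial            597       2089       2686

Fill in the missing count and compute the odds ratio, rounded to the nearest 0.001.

The missing cell is in the exposed row: 1861 − 961 = 900.
So a = 900, b = 961, c = 597, d = 2089.
OR = (a·d)/(b·c) = (900 × 2089) / (961 × 597) = 1880100 / 573717 = 3.27705

3.277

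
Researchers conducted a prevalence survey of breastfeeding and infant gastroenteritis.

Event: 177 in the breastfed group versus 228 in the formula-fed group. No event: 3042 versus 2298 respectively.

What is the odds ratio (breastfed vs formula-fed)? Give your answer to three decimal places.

From the description: a = 177, b = 3042, c = 228, d = 2298.
OR = (a·d)/(b·c) = (177 × 2298) / (3042 × 228) = 406746 / 693576 = 0.58645
Exposure is associated with lower odds of infant gastroenteritis (OR = 0.59 < 1).

0.586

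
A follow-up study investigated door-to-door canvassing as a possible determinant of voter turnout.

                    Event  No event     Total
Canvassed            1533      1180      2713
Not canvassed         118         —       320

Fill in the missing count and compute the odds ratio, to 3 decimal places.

2.224

The missing cell is in the unexposed row: 320 − 118 = 202.
So a = 1533, b = 1180, c = 118, d = 202.
OR = (a·d)/(b·c) = (1533 × 202) / (1180 × 118) = 309666 / 139240 = 2.22397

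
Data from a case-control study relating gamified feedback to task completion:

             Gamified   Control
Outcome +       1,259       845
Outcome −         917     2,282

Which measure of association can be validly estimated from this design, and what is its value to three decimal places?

Reading the table with exposure as columns: a = 1259 (Gamified, case), b = 917 (Gamified, non-case), c = 845 (Control, case), d = 2282.
This is a case-control study: participants were sampled on outcome status, so risks in the source population cannot be estimated directly — relative risk is not valid here. The odds ratio is the appropriate measure.
OR = (a·d)/(b·c) = (1259 × 2282) / (917 × 845) = 2873038 / 774865 = 3.70779

3.708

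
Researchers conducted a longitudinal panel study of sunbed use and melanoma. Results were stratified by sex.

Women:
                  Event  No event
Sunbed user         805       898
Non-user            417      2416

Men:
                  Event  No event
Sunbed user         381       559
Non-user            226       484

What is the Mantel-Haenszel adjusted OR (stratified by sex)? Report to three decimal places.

3.397

OR_MH = Σ(aᵢdᵢ/nᵢ) / Σ(bᵢcᵢ/nᵢ), where nᵢ is the stratum total.
Stratum 1 (Women): n = 4536; a·d/n = 805·2416/4536 = 428.7654; b·c/n = 898·417/4536 = 82.5542
Stratum 2 (Men): n = 1650; a·d/n = 381·484/1650 = 111.7600; b·c/n = 559·226/1650 = 76.5661
OR_MH = (428.7654 + 111.7600) / (82.5542 + 76.5661) = 540.5254 / 159.1203 = 3.39696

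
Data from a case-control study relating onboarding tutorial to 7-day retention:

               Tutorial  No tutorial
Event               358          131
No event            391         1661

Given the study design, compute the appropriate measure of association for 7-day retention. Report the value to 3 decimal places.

11.609

Reading the table with exposure as columns: a = 358 (Tutorial, case), b = 391 (Tutorial, non-case), c = 131 (No tutorial, case), d = 1661.
This is a case-control study: participants were sampled on outcome status, so risks in the source population cannot be estimated directly — relative risk is not valid here. The odds ratio is the appropriate measure.
OR = (a·d)/(b·c) = (358 × 1661) / (391 × 131) = 594638 / 51221 = 11.60926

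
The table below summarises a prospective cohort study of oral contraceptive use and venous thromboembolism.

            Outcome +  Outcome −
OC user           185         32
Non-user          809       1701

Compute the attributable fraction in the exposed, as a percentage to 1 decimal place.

62.2

Cells: a = 185, b = 32, c = 809, d = 1701.
Risk in exposed = 185/217 = 0.85253; risk in unexposed = 809/2510 = 0.32231.
RR = 0.85253/0.32231 = 2.64507
AR% = (RR − 1)/RR × 100 = (2.64507 − 1)/2.64507 × 100 = 62.1938%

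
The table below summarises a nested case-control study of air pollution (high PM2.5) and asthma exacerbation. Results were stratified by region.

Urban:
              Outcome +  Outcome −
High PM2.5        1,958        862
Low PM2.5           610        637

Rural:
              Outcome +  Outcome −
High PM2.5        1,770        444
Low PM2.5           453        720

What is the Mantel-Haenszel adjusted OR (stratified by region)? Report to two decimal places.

3.62

OR_MH = Σ(aᵢdᵢ/nᵢ) / Σ(bᵢcᵢ/nᵢ), where nᵢ is the stratum total.
Stratum 1 (Urban): n = 4067; a·d/n = 1958·637/4067 = 306.6747; b·c/n = 862·610/4067 = 129.2894
Stratum 2 (Rural): n = 3387; a·d/n = 1770·720/3387 = 376.2622; b·c/n = 444·453/3387 = 59.3835
OR_MH = (306.6747 + 376.2622) / (129.2894 + 59.3835) = 682.9369 / 188.6729 = 3.61969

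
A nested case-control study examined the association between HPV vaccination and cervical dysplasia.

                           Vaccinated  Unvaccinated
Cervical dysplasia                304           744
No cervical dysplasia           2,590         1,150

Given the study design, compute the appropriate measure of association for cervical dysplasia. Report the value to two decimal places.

0.18

Reading the table with exposure as columns: a = 304 (Vaccinated, case), b = 2590 (Vaccinated, non-case), c = 744 (Unvaccinated, case), d = 1150.
This is a nested case-control study: participants were sampled on outcome status, so risks in the source population cannot be estimated directly — relative risk is not valid here. The odds ratio is the appropriate measure.
OR = (a·d)/(b·c) = (304 × 1150) / (2590 × 744) = 349600 / 1926960 = 0.18143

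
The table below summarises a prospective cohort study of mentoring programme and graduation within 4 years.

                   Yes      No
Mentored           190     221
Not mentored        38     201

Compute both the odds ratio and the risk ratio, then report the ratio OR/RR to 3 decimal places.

1.564

Cells: a = 190, b = 221, c = 38, d = 201.
OR = (190·201)/(221·38) = 38190/8398 = 4.54751
Risk in exposed = 190/411 = 0.46229; risk in unexposed = 38/239 = 0.15900; RR = 2.90754
OR/RR = 4.54751 / 2.90754 = 1.56404
The outcome is not rare, so the OR lies further from 1 than the RR.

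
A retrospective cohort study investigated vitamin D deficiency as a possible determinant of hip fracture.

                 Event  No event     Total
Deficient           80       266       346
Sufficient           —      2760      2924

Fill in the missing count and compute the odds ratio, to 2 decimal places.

5.06

The missing cell is in the unexposed row: 2924 − 2760 = 164.
So a = 80, b = 266, c = 164, d = 2760.
OR = (a·d)/(b·c) = (80 × 2760) / (266 × 164) = 220800 / 43624 = 5.06143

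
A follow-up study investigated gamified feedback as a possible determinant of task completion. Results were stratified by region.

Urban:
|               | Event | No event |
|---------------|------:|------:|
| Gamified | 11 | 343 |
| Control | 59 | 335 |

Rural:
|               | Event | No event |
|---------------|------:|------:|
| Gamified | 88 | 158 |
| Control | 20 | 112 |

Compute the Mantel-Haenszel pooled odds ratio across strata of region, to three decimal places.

OR_MH = Σ(aᵢdᵢ/nᵢ) / Σ(bᵢcᵢ/nᵢ), where nᵢ is the stratum total.
Stratum 1 (Urban): n = 748; a·d/n = 11·335/748 = 4.9265; b·c/n = 343·59/748 = 27.0548
Stratum 2 (Rural): n = 378; a·d/n = 88·112/378 = 26.0741; b·c/n = 158·20/378 = 8.3598
OR_MH = (4.9265 + 26.0741) / (27.0548 + 8.3598) = 31.0005 / 35.4146 = 0.87536

0.875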